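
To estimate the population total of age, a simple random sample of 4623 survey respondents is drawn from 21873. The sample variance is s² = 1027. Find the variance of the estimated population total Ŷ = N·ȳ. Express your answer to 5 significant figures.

Var(Ŷ) = N²·Var(ȳ) = N²·(1 − n/N)·s²/n.
f = 4623/21873 = 0.21135647; Var(ȳ) = 0.78864353·1027/4623 = 0.17519725.
Var(Ŷ) = 21873² · 0.17519725 = 8.3819293 × 10^7.

8.3819 × 10^7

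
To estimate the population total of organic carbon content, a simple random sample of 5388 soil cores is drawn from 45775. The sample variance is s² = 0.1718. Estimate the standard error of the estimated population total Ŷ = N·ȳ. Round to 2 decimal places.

242.79

Var(Ŷ) = N²·Var(ȳ) = N²·(1 − n/N)·s²/n.
f = 5388/45775 = 0.11770617; Var(ȳ) = 0.88229383·0.1718/5388 = 2.8132532 × 10^-5.
Var(Ŷ) = 45775² · (2.8132532 × 10^-5) = 58947.519.
SE(Ŷ) = √(58947.519) = 242.79.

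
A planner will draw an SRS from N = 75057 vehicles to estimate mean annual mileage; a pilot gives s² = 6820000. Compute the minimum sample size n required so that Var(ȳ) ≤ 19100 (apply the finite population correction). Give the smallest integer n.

Without fpc, n₀ = s²/D = 6820000/19100 = 357.0681.
With fpc, (1 − n/N)·s²/n ≤ D requires n ≥ n₀/(1 + n₀/N) = 357.0681/(1 + 357.0681/75057) = 355.3775.
Rounding up, n = 356.

356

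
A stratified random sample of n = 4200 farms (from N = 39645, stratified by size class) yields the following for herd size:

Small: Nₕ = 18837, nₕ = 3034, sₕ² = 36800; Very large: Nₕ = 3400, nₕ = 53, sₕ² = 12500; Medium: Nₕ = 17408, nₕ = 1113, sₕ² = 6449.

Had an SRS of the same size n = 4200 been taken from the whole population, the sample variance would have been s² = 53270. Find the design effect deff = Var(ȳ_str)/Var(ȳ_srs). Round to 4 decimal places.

0.4454

Var(ȳ_str) = Σ Wₕ²(1−fₕ)sₕ²/nₕ with Wₕ = Nₕ/39645:
  Small: (18837/39645)²·(1−3034/18837)·36800/3034 = 2.2972416
  Very large: (3400/39645)²·(1−53/3400)·12500/53 = 1.7076227
  Medium: (17408/39645)²·(1−1113/17408)·6449/1113 = 1.0457397
  → Var(ȳ_str) = 5.050604.
Var(ȳ_srs) = (1 − 4200/39645)·53270/4200 = 11.339658.
deff = 5.050604 / 11.339658 = 0.4454.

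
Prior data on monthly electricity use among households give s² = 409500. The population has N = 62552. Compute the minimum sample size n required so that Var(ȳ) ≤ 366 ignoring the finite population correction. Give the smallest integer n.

Without fpc, n₀ = s²/D = 409500/366 = 1118.8525.
Rounding up, n = 1119.

1119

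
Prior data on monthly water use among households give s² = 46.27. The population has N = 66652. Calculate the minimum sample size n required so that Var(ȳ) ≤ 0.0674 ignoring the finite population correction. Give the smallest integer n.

Without fpc, n₀ = s²/D = 46.27/0.0674 = 686.4985.
Rounding up, n = 687.

687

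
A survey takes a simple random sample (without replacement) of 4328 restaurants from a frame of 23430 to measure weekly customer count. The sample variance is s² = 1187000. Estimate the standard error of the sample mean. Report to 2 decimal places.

Under SRS without replacement, Var(ȳ) = (1 − f)·s²/n with f = n/N = 4328/23430 = 0.18472044.
Var(ȳ) = (1 − 0.18472044)·1187000/4328 = 0.81527956·274.26063 = 223.59908.
SE(ȳ) = √(223.59908) = 14.95.

14.95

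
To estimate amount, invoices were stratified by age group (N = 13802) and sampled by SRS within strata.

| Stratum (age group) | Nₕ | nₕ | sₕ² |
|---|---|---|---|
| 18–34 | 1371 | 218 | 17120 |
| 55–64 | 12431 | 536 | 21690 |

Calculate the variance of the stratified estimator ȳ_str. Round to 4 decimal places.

32.0626

Var(ȳ_str) = Σₕ Wₕ²(1 − fₕ)sₕ²/nₕ with Wₕ = Nₕ/N, N = 13802.
18–34: Wₕ = 0.09933343; term = 0.09933343²·(1 − 0.15900802)·17120/218 = 0.65167338.
55–64: Wₕ = 0.90066657; term = 0.90066657²·(1 − 0.04311801)·21690/536 = 31.410961.
Sum = 32.062634.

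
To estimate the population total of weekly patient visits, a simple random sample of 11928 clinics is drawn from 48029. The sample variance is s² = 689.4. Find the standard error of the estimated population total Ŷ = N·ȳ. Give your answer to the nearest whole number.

Var(Ŷ) = N²·Var(ȳ) = N²·(1 − n/N)·s²/n.
f = 11928/48029 = 0.24834996; Var(ȳ) = 0.75165004·689.4/11928 = 0.043442953.
Var(Ŷ) = 48029² · 0.043442953 = 1.0021355 × 10^8.
SE(Ŷ) = √(1.0021355 × 10^8) = 10011.

10011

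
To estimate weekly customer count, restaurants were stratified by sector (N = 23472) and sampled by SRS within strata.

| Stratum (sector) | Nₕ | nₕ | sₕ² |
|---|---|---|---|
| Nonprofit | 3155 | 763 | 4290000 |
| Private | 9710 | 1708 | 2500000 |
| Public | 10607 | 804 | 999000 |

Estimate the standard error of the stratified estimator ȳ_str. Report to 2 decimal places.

Var(ȳ_str) = Σₕ Wₕ²(1 − fₕ)sₕ²/nₕ with Wₕ = Nₕ/N, N = 23472.
Nonprofit: Wₕ = 0.13441547; term = 0.13441547²·(1 − 0.24183835)·4290000/763 = 77.018153.
Private: Wₕ = 0.41368439; term = 0.41368439²·(1 − 0.17590113)·2500000/1708 = 206.42853.
Public: Wₕ = 0.45190014; term = 0.45190014²·(1 − 0.07579900)·999000/804 = 234.5097.
Sum = 517.95638.
SE = √(517.95638) = 22.76.

22.76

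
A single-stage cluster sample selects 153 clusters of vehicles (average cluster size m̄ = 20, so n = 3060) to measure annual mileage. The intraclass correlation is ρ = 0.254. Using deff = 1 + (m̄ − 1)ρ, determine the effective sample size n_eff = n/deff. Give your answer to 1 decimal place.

525.2

deff = 1 + (20 − 1)·0.254 = 1 + 4.826 = 5.826.
n_eff = 3060 / 5.826 = 525.2.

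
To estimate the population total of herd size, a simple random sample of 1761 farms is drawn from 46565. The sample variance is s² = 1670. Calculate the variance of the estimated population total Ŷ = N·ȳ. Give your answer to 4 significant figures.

Var(Ŷ) = N²·Var(ȳ) = N²·(1 − n/N)·s²/n.
f = 1761/46565 = 0.03781810; Var(ȳ) = 0.96218190·1670/1761 = 0.91246097.
Var(Ŷ) = 46565² · 0.91246097 = 1.9784884 × 10^9.

1.978 × 10^9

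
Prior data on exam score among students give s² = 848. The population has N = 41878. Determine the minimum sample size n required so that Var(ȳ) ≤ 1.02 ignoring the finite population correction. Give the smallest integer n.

832

Without fpc, n₀ = s²/D = 848/1.02 = 831.3725.
Rounding up, n = 832.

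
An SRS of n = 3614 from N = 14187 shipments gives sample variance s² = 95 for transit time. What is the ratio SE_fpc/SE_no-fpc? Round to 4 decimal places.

0.8633

f = n/N = 3614/14187 = 0.25474026.
SE_no-fpc = √(s²/n) = 0.16213162; SE_fpc = √((1−f)s²/n) = 0.13996568.
Ratio = √(1−f) = 0.86328428.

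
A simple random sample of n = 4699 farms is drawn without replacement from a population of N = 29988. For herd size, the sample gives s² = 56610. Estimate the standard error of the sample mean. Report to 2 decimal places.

3.19

Under SRS without replacement, Var(ȳ) = (1 − f)·s²/n with f = n/N = 4699/29988 = 0.15669601.
Var(ȳ) = (1 − 0.15669601)·56610/4699 = 0.84330399·12.047244 = 10.159489.
SE(ȳ) = √(10.159489) = 3.19.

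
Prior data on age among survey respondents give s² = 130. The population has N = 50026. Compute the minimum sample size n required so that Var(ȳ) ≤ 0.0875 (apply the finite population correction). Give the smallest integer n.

Without fpc, n₀ = s²/D = 130/0.0875 = 1485.7143.
With fpc, (1 − n/N)·s²/n ≤ D requires n ≥ n₀/(1 + n₀/N) = 1485.7143/(1 + 1485.7143/50026) = 1442.8629.
Rounding up, n = 1443.

1443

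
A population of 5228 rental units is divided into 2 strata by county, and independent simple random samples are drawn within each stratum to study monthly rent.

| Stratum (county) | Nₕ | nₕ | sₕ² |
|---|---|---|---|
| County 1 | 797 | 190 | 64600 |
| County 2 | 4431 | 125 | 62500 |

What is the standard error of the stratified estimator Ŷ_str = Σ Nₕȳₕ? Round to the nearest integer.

Var(Ŷ_str) = Σₕ Nₕ²(1 − fₕ)sₕ²/nₕ.
County 1: 797²·(1 − 190/797)·64600/190 = 1.6448486 × 10^8.
County 2: 4431²·(1 − 125/4431)·62500/125 = 9.539943 × 10^9.
Sum = 9.7044279 × 10^9.
SE = √(9.7044279 × 10^9) = 98511.

98511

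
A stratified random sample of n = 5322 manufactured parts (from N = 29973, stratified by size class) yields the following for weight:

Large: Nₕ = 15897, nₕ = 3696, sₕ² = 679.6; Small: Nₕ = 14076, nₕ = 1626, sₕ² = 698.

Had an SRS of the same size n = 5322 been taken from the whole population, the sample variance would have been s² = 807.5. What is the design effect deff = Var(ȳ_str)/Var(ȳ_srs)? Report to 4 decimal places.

Var(ȳ_str) = Σ Wₕ²(1−fₕ)sₕ²/nₕ with Wₕ = Nₕ/29973:
  Large: (15897/29973)²·(1−3696/15897)·679.6/3696 = 0.03969827
  Small: (14076/29973)²·(1−1626/14076)·698/1626 = 0.083738092
  → Var(ȳ_str) = 0.12343636.
Var(ȳ_srs) = (1 − 5322/29973)·807.5/5322 = 0.12478776.
deff = 0.12343636 / 0.12478776 = 0.9892.

0.9892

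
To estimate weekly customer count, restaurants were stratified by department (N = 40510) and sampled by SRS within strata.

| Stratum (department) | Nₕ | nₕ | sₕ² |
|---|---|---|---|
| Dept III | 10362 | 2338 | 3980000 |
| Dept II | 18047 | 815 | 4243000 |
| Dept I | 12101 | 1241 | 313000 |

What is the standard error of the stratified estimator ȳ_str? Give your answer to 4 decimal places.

33.0609

Var(ȳ_str) = Σₕ Wₕ²(1 − fₕ)sₕ²/nₕ with Wₕ = Nₕ/N, N = 40510.
Dept III: Wₕ = 0.25578869; term = 0.25578869²·(1 − 0.22563212)·3980000/2338 = 86.247911.
Dept II: Wₕ = 0.44549494; term = 0.44549494²·(1 − 0.04515986)·4243000/815 = 986.57849.
Dept I: Wₕ = 0.29871637; term = 0.29871637²·(1 − 0.10255351)·313000/1241 = 20.197572.
Sum = 1093.024.
SE = √(1093.024) = 33.0609.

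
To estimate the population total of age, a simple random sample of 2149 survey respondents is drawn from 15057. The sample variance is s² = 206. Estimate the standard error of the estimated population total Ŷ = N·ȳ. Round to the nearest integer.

Var(Ŷ) = N²·Var(ȳ) = N²·(1 − n/N)·s²/n.
f = 2149/15057 = 0.14272431; Var(ȳ) = 0.85727569·206/2149 = 0.082177195.
Var(Ŷ) = 15057² · 0.082177195 = 1.8630659 × 10^7.
SE(Ŷ) = √(1.8630659 × 10^7) = 4316.

4316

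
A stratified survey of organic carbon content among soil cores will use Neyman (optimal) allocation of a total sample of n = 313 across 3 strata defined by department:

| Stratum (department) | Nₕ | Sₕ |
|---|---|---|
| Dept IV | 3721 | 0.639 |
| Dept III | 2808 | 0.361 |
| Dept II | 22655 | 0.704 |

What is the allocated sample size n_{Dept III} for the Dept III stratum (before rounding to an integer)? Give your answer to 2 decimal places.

16.41

Neyman allocation: nₕ = n·NₕSₕ / Σⱼ NⱼSⱼ.
Σ NⱼSⱼ = 3721·0.639 + 2808·0.361 + 22655·0.704 = 19340.527.
n_{Dept III} = 313·2808·0.361 / 19340.527 = 16.41.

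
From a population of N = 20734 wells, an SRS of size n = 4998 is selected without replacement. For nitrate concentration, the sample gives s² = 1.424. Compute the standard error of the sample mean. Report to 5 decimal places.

Under SRS without replacement, Var(ȳ) = (1 − f)·s²/n with f = n/N = 4998/20734 = 0.24105334.
Var(ȳ) = (1 − 0.24105334)·1.424/4998 = 0.75894666·2.8491397 × 10^-4 = 2.162345 × 10^-4.
SE(ȳ) = √(2.162345 × 10^-4) = 0.01470.

0.01470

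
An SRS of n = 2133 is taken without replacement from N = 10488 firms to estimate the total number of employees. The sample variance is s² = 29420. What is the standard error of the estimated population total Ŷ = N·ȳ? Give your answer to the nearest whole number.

Var(Ŷ) = N²·Var(ȳ) = N²·(1 − n/N)·s²/n.
f = 2133/10488 = 0.20337529; Var(ȳ) = 0.79662471·29420/2133 = 10.98767.
Var(Ŷ) = 10488² · 10.98767 = 1.2086233 × 10^9.
SE(Ŷ) = √(1.2086233 × 10^9) = 34765.

34765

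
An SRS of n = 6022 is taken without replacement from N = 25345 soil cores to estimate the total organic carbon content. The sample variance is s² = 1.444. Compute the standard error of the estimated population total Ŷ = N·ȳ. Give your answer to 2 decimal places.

342.69

Var(Ŷ) = N²·Var(ȳ) = N²·(1 − n/N)·s²/n.
f = 6022/25345 = 0.23760110; Var(ȳ) = 0.76239890·1.444/6022 = 1.8281368 × 10^-4.
Var(Ŷ) = 25345² · (1.8281368 × 10^-4) = 117433.85.
SE(Ŷ) = √(117433.85) = 342.69.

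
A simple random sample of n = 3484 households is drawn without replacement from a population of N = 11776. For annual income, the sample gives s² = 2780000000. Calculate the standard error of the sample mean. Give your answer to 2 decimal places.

749.57

Under SRS without replacement, Var(ȳ) = (1 − f)·s²/n with f = n/N = 3484/11776 = 0.29585598.
Var(ȳ) = (1 − 0.29585598)·2780000000/3484 = 0.70414402·797933.41 = 561860.04.
SE(ȳ) = √(561860.04) = 749.57.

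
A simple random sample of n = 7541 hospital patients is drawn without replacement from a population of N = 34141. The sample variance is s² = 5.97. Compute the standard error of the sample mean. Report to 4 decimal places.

0.0248

Under SRS without replacement, Var(ȳ) = (1 − f)·s²/n with f = n/N = 7541/34141 = 0.22087812.
Var(ȳ) = (1 − 0.22087812)·5.97/7541 = 0.77912188·7.9167219 × 10^-4 = 6.1680912 × 10^-4.
SE(ȳ) = √(6.1680912 × 10^-4) = 0.0248.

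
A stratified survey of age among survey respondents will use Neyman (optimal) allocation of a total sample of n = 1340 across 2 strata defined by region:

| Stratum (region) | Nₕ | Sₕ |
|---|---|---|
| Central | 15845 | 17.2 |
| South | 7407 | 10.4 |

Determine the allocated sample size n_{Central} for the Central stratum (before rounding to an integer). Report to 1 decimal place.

Neyman allocation: nₕ = n·NₕSₕ / Σⱼ NⱼSⱼ.
Σ NⱼSⱼ = 15845·17.2 + 7407·10.4 = 349566.8.
n_{Central} = 1340·15845·17.2 / 349566.8 = 1044.7.

1044.7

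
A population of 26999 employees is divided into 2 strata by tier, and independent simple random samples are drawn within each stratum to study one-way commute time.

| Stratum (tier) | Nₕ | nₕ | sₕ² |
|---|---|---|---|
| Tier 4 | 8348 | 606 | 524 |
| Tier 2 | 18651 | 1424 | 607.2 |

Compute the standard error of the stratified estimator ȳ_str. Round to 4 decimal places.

0.5144

Var(ȳ_str) = Σₕ Wₕ²(1 − fₕ)sₕ²/nₕ with Wₕ = Nₕ/N, N = 26999.
Tier 4: Wₕ = 0.30919664; term = 0.30919664²·(1 − 0.07259224)·524/606 = 0.076665313.
Tier 2: Wₕ = 0.69080336; term = 0.69080336²·(1 − 0.07634979)·607.2/1424 = 0.18794821.
Sum = 0.26461352.
SE = √(0.26461352) = 0.5144.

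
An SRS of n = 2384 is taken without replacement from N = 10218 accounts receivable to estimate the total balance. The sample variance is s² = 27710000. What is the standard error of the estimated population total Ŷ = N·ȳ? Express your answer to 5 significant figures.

Var(Ŷ) = N²·Var(ȳ) = N²·(1 − n/N)·s²/n.
f = 2384/10218 = 0.23331376; Var(ȳ) = 0.76668624·27710000/2384 = 8911.4412.
Var(Ŷ) = 10218² · 8911.4412 = 9.3042151 × 10^11.
SE(Ŷ) = √(9.3042151 × 10^11) = 964580.

964580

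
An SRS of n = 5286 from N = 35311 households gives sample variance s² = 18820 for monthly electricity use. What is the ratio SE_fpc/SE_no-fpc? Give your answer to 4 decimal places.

0.9221

f = n/N = 5286/35311 = 0.14969839.
SE_no-fpc = √(s²/n) = 1.8868885; SE_fpc = √((1−f)s²/n) = 1.7399338.
Ratio = √(1−f) = 0.92211800.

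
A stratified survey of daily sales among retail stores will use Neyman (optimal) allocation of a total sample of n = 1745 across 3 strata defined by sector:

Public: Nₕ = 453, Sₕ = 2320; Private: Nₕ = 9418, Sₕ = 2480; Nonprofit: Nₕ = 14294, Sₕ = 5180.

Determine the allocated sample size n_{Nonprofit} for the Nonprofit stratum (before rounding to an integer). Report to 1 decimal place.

Neyman allocation: nₕ = n·NₕSₕ / Σⱼ NⱼSⱼ.
Σ NⱼSⱼ = 453·2320 + 9418·2480 + 14294·5180 = 9.845052 × 10^7.
n_{Nonprofit} = 1745·14294·5180 / (9.845052 × 10^7) = 1312.4.

1312.4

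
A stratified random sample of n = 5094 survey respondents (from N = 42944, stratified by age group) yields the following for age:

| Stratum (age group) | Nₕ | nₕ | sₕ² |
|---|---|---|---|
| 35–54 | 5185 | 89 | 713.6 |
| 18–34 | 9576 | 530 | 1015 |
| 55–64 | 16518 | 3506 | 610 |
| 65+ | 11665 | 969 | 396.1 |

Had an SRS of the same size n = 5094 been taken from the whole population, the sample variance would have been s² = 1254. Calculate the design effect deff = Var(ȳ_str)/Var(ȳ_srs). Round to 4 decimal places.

1.1650

Var(ȳ_str) = Σ Wₕ²(1−fₕ)sₕ²/nₕ with Wₕ = Nₕ/42944:
  35–54: (5185/42944)²·(1−89/5185)·713.6/89 = 0.11487831
  18–34: (9576/42944)²·(1−530/9576)·1015/530 = 0.089955124
  55–64: (16518/42944)²·(1−3506/16518)·610/3506 = 0.020277502
  65+: (11665/42944)²·(1−969/11665)·396.1/969 = 0.027655545
  → Var(ȳ_str) = 0.25276648.
Var(ȳ_srs) = (1 − 5094/42944)·1254/5094 = 0.21697115.
deff = 0.25276648 / 0.21697115 = 1.1650.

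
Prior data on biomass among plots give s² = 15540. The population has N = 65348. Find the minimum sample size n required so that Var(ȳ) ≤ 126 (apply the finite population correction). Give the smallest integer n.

Without fpc, n₀ = s²/D = 15540/126 = 123.3333.
With fpc, (1 − n/N)·s²/n ≤ D requires n ≥ n₀/(1 + n₀/N) = 123.3333/(1 + 123.3333/65348) = 123.1010.
Rounding up, n = 124.

124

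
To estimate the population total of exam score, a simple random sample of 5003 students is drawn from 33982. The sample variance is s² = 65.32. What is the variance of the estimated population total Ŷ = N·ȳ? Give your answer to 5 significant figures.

1.2857 × 10^7

Var(Ŷ) = N²·Var(ȳ) = N²·(1 − n/N)·s²/n.
f = 5003/33982 = 0.14722500; Var(ȳ) = 0.85277500·65.32/5003 = 0.011133972.
Var(Ŷ) = 33982² · 0.011133972 = 1.2857247 × 10^7.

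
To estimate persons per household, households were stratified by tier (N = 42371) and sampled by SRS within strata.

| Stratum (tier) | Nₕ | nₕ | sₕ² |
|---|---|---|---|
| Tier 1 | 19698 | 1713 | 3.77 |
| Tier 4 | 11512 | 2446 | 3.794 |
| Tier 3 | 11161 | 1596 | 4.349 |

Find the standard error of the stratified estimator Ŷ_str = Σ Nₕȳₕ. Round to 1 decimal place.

1110.2

Var(Ŷ_str) = Σₕ Nₕ²(1 − fₕ)sₕ²/nₕ.
Tier 1: 19698²·(1 − 1713/19698)·3.77/1713 = 779680.3.
Tier 4: 11512²·(1 − 2446/11512)·3.794/2446 = 161885.28.
Tier 3: 11161²·(1 − 1596/11161)·4.349/1596 = 290900.59.
Sum = 1.2324662 × 10^6.
SE = √(1.2324662 × 10^6) = 1110.2.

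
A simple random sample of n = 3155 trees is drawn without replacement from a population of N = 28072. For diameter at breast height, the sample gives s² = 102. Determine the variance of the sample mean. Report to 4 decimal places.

Under SRS without replacement, Var(ȳ) = (1 − f)·s²/n with f = n/N = 3155/28072 = 0.11238957.
Var(ȳ) = (1 − 0.11238957)·102/3155 = 0.88761043·0.032329635 = 0.028696122.

0.0287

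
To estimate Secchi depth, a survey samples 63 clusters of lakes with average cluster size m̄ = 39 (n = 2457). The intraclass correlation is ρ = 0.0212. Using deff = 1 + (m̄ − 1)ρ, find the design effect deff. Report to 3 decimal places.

deff = 1 + (39 − 1)·0.0212 = 1 + 0.8056 = 1.8056.

1.806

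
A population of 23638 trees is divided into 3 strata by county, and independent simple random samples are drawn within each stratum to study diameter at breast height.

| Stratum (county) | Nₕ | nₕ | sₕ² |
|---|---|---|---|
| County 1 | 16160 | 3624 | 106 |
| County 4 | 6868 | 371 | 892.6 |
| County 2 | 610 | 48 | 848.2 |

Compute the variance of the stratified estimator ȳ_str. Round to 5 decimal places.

Var(ȳ_str) = Σₕ Wₕ²(1 − fₕ)sₕ²/nₕ with Wₕ = Nₕ/N, N = 23638.
County 1: Wₕ = 0.68364498; term = 0.68364498²·(1 − 0.22425743)·106/3624 = 0.010604655.
County 4: Wₕ = 0.29054912; term = 0.29054912²·(1 − 0.05401864)·892.6/371 = 0.1921342.
County 2: Wₕ = 0.02580591; term = 0.02580591²·(1 − 0.07868852)·848.2/48 = 0.010841808.
Sum = 0.21358066.

0.21358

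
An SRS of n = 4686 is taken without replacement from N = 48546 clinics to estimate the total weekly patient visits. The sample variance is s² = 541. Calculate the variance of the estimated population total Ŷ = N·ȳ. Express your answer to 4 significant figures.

Var(Ŷ) = N²·Var(ȳ) = N²·(1 − n/N)·s²/n.
f = 4686/48546 = 0.09652701; Var(ȳ) = 0.90347299·541/4686 = 0.10430621.
Var(Ŷ) = 48546² · 0.10430621 = 2.4581992 × 10^8.

2.458 × 10^8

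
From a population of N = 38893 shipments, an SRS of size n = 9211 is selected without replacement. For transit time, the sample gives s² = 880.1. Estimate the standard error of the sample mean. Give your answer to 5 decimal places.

0.27004

Under SRS without replacement, Var(ȳ) = (1 − f)·s²/n with f = n/N = 9211/38893 = 0.23682925.
Var(ȳ) = (1 − 0.23682925)·880.1/9211 = 0.76317075·0.0955488 = 0.07292005.
SE(ȳ) = √(0.07292005) = 0.27004.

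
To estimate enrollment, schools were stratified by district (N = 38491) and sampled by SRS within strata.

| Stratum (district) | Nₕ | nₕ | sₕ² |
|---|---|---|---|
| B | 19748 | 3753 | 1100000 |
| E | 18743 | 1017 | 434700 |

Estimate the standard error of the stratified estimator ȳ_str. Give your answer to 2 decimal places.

12.58

Var(ȳ_str) = Σₕ Wₕ²(1 − fₕ)sₕ²/nₕ with Wₕ = Nₕ/N, N = 38491.
B: Wₕ = 0.51305500; term = 0.51305500²·(1 − 0.19004456)·1100000/3753 = 62.488931.
E: Wₕ = 0.48694500; term = 0.48694500²·(1 − 0.05426026)·434700/1017 = 95.851773.
Sum = 158.3407.
SE = √(158.3407) = 12.58.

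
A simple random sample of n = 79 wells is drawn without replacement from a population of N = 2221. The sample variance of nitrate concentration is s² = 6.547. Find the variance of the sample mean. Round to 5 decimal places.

0.07993

Under SRS without replacement, Var(ȳ) = (1 − f)·s²/n with f = n/N = 79/2221 = 0.03556956.
Var(ȳ) = (1 − 0.03556956)·6.547/79 = 0.96443044·0.082873418 = 0.079925646.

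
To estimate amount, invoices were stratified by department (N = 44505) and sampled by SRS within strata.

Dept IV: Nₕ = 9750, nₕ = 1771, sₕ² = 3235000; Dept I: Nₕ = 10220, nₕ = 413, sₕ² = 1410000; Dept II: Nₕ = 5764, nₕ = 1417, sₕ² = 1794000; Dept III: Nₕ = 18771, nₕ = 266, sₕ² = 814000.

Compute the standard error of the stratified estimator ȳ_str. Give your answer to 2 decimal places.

28.23

Var(ȳ_str) = Σₕ Wₕ²(1 − fₕ)sₕ²/nₕ with Wₕ = Nₕ/N, N = 44505.
Dept IV: Wₕ = 0.21907651; term = 0.21907651²·(1 − 0.18164103)·3235000/1771 = 71.744926.
Dept I: Wₕ = 0.22963712; term = 0.22963712²·(1 − 0.04041096)·1410000/413 = 172.75814.
Dept II: Wₕ = 0.12951354; term = 0.12951354²·(1 − 0.24583622)·1794000/1417 = 16.015798.
Dept III: Wₕ = 0.42177283; term = 0.42177283²·(1 − 0.01417080)·814000/266 = 536.663.
Sum = 797.18186.
SE = √(797.18186) = 28.23.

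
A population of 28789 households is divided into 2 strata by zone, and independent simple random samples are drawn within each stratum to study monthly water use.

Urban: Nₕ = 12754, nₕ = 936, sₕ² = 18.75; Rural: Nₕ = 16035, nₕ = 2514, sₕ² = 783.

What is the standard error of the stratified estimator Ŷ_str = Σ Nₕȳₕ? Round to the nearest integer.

Var(Ŷ_str) = Σₕ Nₕ²(1 − fₕ)sₕ²/nₕ.
Urban: 12754²·(1 − 936/12754)·18.75/936 = 3.0193664 × 10^6.
Rural: 16035²·(1 − 2514/16035)·783/2514 = 6.7526504 × 10^7.
Sum = 7.054587 × 10^7.
SE = √(7.054587 × 10^7) = 8399.

8399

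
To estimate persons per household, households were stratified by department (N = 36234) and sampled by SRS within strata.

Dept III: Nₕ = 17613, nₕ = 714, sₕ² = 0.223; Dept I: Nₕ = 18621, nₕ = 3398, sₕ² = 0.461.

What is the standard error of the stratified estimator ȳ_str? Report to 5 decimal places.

Var(ȳ_str) = Σₕ Wₕ²(1 − fₕ)sₕ²/nₕ with Wₕ = Nₕ/N, N = 36234.
Dept III: Wₕ = 0.48609041; term = 0.48609041²·(1 − 0.04053824)·0.223/714 = 7.0805735 × 10^-5.
Dept I: Wₕ = 0.51390959; term = 0.51390959²·(1 − 0.18248214)·0.461/3398 = 2.9291947 × 10^-5.
Sum = 1.0009768 × 10^-4.
SE = √(1.0009768 × 10^-4) = 0.01000.

0.01000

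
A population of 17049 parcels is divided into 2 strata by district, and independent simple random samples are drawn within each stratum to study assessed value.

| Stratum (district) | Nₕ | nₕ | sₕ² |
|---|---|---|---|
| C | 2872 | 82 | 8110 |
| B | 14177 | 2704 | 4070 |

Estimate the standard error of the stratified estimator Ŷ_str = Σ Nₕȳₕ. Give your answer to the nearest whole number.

Var(Ŷ_str) = Σₕ Nₕ²(1 − fₕ)sₕ²/nₕ.
C: 2872²·(1 − 82/2872)·8110/82 = 7.9249338 × 10^8.
B: 14177²·(1 − 2704/14177)·4070/2704 = 2.4482122 × 10^8.
Sum = 1.0373146 × 10^9.
SE = √(1.0373146 × 10^9) = 32207.

32207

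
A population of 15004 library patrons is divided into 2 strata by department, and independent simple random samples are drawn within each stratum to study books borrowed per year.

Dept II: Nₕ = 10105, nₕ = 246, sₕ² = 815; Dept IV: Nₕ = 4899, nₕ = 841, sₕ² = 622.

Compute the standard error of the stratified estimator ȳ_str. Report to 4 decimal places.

Var(ȳ_str) = Σₕ Wₕ²(1 − fₕ)sₕ²/nₕ with Wₕ = Nₕ/N, N = 15004.
Dept II: Wₕ = 0.67348707; term = 0.67348707²·(1 − 0.02434438)·815/246 = 1.4661472.
Dept IV: Wₕ = 0.32651293; term = 0.32651293²·(1 − 0.17166769)·622/841 = 0.065313019.
Sum = 1.5314602.
SE = √(1.5314602) = 1.2375.

1.2375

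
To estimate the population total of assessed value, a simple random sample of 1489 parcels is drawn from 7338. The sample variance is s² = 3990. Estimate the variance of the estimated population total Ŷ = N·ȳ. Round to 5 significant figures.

1.1501 × 10^8

Var(Ŷ) = N²·Var(ȳ) = N²·(1 − n/N)·s²/n.
f = 1489/7338 = 0.20291633; Var(ȳ) = 0.79708367·3990/1489 = 2.1359059.
Var(Ŷ) = 7338² · 2.1359059 = 1.1501051 × 10^8.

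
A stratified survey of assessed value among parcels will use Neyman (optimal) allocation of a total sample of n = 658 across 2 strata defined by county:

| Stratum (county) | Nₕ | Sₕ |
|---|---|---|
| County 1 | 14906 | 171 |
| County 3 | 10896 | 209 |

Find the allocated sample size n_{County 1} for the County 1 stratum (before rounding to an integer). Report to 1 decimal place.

347.5

Neyman allocation: nₕ = n·NₕSₕ / Σⱼ NⱼSⱼ.
Σ NⱼSⱼ = 14906·171 + 10896·209 = 4.82619 × 10^6.
n_{County 1} = 658·14906·171 / (4.82619 × 10^6) = 347.5.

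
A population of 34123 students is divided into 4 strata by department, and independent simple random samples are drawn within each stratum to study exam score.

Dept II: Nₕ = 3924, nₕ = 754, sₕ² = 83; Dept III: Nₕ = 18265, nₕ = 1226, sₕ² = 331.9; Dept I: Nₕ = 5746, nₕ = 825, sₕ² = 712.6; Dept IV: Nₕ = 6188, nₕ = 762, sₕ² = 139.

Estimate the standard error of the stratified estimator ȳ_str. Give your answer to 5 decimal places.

Var(ȳ_str) = Σₕ Wₕ²(1 − fₕ)sₕ²/nₕ with Wₕ = Nₕ/N, N = 34123.
Dept II: Wₕ = 0.11499575; term = 0.11499575²·(1 − 0.19215087)·83/754 = 0.0011759818.
Dept III: Wₕ = 0.53526947; term = 0.53526947²·(1 − 0.06712291)·331.9/1226 = 0.072357933.
Dept I: Wₕ = 0.16839082; term = 0.16839082²·(1 − 0.14357814)·712.6/825 = 0.020975699.
Dept IV: Wₕ = 0.18134396; term = 0.18134396²·(1 − 0.12314156)·139/762 = 0.0052601183.
Sum = 0.099769732.
SE = √(0.099769732) = 0.31586.

0.31586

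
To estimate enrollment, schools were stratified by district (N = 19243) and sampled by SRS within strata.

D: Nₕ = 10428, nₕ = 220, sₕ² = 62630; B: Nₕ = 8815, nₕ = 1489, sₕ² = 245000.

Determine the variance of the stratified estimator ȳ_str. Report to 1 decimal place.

110.5

Var(ȳ_str) = Σₕ Wₕ²(1 − fₕ)sₕ²/nₕ with Wₕ = Nₕ/N, N = 19243.
D: Wₕ = 0.54191134; term = 0.54191134²·(1 − 0.02109705)·62630/220 = 81.83816.
B: Wₕ = 0.45808866; term = 0.45808866²·(1 − 0.16891662)·245000/1489 = 28.695583.
Sum = 110.53374.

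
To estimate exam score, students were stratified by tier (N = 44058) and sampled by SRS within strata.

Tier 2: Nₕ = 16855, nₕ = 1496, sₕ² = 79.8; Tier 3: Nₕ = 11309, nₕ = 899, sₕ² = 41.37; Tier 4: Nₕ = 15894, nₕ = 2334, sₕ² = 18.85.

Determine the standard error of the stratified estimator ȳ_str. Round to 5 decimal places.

0.10393

Var(ȳ_str) = Σₕ Wₕ²(1 − fₕ)sₕ²/nₕ with Wₕ = Nₕ/N, N = 44058.
Tier 2: Wₕ = 0.38256389; term = 0.38256389²·(1 − 0.08875705)·79.8/1496 = 0.0071139931.
Tier 3: Wₕ = 0.25668437; term = 0.25668437²·(1 − 0.07949421)·41.37/899 = 0.0027909445.
Tier 4: Wₕ = 0.36075174; term = 0.36075174²·(1 − 0.14684787)·18.85/2334 = 8.9671378 × 10^-4.
Sum = 0.010801651.
SE = √(0.010801651) = 0.10393.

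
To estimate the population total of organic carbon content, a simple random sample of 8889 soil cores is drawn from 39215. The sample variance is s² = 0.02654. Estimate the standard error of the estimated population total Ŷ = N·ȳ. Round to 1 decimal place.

Var(Ŷ) = N²·Var(ȳ) = N²·(1 − n/N)·s²/n.
f = 8889/39215 = 0.22667347; Var(ȳ) = 0.77332653·0.02654/8889 = 2.3089308 × 10^-6.
Var(Ŷ) = 39215² · (2.3089308 × 10^-6) = 3550.7112.
SE(Ŷ) = √(3550.7112) = 59.6.

59.6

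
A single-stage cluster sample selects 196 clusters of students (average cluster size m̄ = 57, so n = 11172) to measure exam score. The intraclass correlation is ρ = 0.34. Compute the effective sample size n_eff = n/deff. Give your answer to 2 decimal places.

deff = 1 + (57 − 1)·0.34 = 1 + 19.04 = 20.04.
n_eff = 11172 / 20.04 = 557.49.

557.49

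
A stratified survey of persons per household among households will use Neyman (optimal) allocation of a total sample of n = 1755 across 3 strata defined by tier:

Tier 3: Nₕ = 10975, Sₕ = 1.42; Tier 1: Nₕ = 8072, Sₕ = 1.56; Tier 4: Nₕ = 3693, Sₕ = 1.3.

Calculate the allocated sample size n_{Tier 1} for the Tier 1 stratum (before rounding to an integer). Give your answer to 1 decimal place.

670.1

Neyman allocation: nₕ = n·NₕSₕ / Σⱼ NⱼSⱼ.
Σ NⱼSⱼ = 10975·1.42 + 8072·1.56 + 3693·1.3 = 32977.72.
n_{Tier 1} = 1755·8072·1.56 / 32977.72 = 670.1.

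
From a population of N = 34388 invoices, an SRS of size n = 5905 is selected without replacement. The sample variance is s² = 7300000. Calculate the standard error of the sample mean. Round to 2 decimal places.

Under SRS without replacement, Var(ȳ) = (1 − f)·s²/n with f = n/N = 5905/34388 = 0.17171688.
Var(ȳ) = (1 − 0.17171688)·7300000/5905 = 0.82828312·1236.2405 = 1023.9571.
SE(ȳ) = √(1023.9571) = 32.00.

32.00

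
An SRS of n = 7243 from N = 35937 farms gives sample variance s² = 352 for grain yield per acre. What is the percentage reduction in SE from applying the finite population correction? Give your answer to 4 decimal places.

f = n/N = 7243/35937 = 0.20154715.
SE_no-fpc = √(s²/n) = 0.22045101; SE_fpc = √((1−f)s²/n) = 0.19698662.
Ratio = √(1−f) = 0.89356189. Reduction = 100·(1 − 0.89356189) = 10.6438%.

10.6438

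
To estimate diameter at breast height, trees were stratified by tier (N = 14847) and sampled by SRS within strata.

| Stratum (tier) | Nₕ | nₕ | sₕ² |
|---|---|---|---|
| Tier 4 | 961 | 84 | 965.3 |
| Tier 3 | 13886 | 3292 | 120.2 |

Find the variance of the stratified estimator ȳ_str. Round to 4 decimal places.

Var(ȳ_str) = Σₕ Wₕ²(1 − fₕ)sₕ²/nₕ with Wₕ = Nₕ/N, N = 14847.
Tier 4: Wₕ = 0.06472688; term = 0.06472688²·(1 − 0.08740895)·965.3/84 = 0.043936816.
Tier 3: Wₕ = 0.93527312; term = 0.93527312²·(1 − 0.23707331)·120.2/3292 = 0.024367129.
Sum = 0.068303945.

0.0683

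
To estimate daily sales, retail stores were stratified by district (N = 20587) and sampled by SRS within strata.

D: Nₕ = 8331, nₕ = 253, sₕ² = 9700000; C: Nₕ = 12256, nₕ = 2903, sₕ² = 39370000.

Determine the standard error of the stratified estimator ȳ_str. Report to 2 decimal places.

Var(ȳ_str) = Σₕ Wₕ²(1 − fₕ)sₕ²/nₕ with Wₕ = Nₕ/N, N = 20587.
D: Wₕ = 0.40467285; term = 0.40467285²·(1 − 0.03036850)·9700000/253 = 6087.8798.
C: Wₕ = 0.59532715; term = 0.59532715²·(1 − 0.23686358)·39370000/2903 = 3668.022.
Sum = 9755.9018.
SE = √(9755.9018) = 98.77.

98.77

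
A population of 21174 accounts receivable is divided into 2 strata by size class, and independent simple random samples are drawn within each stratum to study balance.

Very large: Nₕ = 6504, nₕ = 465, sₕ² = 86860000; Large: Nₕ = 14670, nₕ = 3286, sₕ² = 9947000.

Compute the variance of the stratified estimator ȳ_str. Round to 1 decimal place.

Var(ȳ_str) = Σₕ Wₕ²(1 − fₕ)sₕ²/nₕ with Wₕ = Nₕ/N, N = 21174.
Very large: Wₕ = 0.30716917; term = 0.30716917²·(1 − 0.07149446)·86860000/465 = 16364.646.
Large: Wₕ = 0.69283083; term = 0.69283083²·(1 − 0.22399455)·9947000/3286 = 1127.5706.
Sum = 17492.217.

17492.2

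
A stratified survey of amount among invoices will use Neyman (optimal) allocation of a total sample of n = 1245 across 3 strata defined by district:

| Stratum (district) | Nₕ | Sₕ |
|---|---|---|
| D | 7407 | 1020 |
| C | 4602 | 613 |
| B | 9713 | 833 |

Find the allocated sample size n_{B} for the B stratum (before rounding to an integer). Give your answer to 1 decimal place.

545.5

Neyman allocation: nₕ = n·NₕSₕ / Σⱼ NⱼSⱼ.
Σ NⱼSⱼ = 7407·1020 + 4602·613 + 9713·833 = 1.8467095 × 10^7.
n_{B} = 1245·9713·833 / (1.8467095 × 10^7) = 545.5.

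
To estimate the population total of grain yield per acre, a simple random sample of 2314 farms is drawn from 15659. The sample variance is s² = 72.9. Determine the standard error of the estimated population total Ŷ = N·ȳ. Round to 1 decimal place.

Var(Ŷ) = N²·Var(ȳ) = N²·(1 − n/N)·s²/n.
f = 2314/15659 = 0.14777444; Var(ȳ) = 0.85222556·72.9/2314 = 0.02684842.
Var(Ŷ) = 15659² · 0.02684842 = 6.5833475 × 10^6.
SE(Ŷ) = √(6.5833475 × 10^6) = 2565.8.

2565.8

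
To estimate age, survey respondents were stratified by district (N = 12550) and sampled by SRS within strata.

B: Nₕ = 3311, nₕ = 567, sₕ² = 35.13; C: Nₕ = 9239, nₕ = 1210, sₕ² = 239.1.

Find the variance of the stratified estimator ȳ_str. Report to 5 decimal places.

0.09664

Var(ȳ_str) = Σₕ Wₕ²(1 − fₕ)sₕ²/nₕ with Wₕ = Nₕ/N, N = 12550.
B: Wₕ = 0.26382470; term = 0.26382470²·(1 − 0.17124736)·35.13/567 = 0.0035739702.
C: Wₕ = 0.73617530; term = 0.73617530²·(1 − 0.13096655)·239.1/1210 = 0.093066457.
Sum = 0.096640427.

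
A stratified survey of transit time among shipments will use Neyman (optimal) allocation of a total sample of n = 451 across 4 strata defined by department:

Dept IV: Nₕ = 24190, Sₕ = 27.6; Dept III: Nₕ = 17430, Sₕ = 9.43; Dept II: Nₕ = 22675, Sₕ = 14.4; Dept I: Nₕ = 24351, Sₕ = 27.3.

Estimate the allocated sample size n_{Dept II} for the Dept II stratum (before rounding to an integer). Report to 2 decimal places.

80.77

Neyman allocation: nₕ = n·NₕSₕ / Σⱼ NⱼSⱼ.
Σ NⱼSⱼ = 24190·27.6 + 17430·9.43 + 22675·14.4 + 24351·27.3 = 1.8233112 × 10^6.
n_{Dept II} = 451·22675·14.4 / (1.8233112 × 10^6) = 80.77.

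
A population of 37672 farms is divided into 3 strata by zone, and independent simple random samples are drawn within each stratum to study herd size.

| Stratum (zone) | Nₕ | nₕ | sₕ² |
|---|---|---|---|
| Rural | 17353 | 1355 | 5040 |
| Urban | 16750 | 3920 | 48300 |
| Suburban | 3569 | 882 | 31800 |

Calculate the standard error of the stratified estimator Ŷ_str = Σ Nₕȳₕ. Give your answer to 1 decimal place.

Var(Ŷ_str) = Σₕ Nₕ²(1 − fₕ)sₕ²/nₕ.
Rural: 17353²·(1 − 1355/17353)·5040/1355 = 1.0325985 × 10^9.
Urban: 16750²·(1 − 3920/16750)·48300/3920 = 2.6479058 × 10^9.
Suburban: 3569²·(1 − 882/3569)·31800/882 = 3.4575841 × 10^8.
Sum = 4.0262627 × 10^9.
SE = √(4.0262627 × 10^9) = 63452.8.

63452.8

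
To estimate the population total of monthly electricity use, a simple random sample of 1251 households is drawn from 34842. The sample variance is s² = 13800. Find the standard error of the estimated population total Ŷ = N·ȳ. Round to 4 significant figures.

113600

Var(Ŷ) = N²·Var(ȳ) = N²·(1 − n/N)·s²/n.
f = 1251/34842 = 0.03590494; Var(ȳ) = 0.96409506·13800/1251 = 10.635101.
Var(Ŷ) = 34842² · 10.635101 = 1.291064 × 10^10.
SE(Ŷ) = √(1.291064 × 10^10) = 113600.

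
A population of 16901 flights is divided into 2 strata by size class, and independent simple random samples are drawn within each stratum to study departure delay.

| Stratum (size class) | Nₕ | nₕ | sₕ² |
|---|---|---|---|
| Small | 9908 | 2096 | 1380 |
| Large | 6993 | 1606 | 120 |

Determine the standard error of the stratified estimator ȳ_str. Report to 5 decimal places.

0.43389

Var(ȳ_str) = Σₕ Wₕ²(1 − fₕ)sₕ²/nₕ with Wₕ = Nₕ/N, N = 16901.
Small: Wₕ = 0.58623750; term = 0.58623750²·(1 − 0.21154623)·1380/2096 = 0.17840673.
Large: Wₕ = 0.41376250; term = 0.41376250²·(1 − 0.22965823)·120/1606 = 0.0098542007.
Sum = 0.18826093.
SE = √(0.18826093) = 0.43389.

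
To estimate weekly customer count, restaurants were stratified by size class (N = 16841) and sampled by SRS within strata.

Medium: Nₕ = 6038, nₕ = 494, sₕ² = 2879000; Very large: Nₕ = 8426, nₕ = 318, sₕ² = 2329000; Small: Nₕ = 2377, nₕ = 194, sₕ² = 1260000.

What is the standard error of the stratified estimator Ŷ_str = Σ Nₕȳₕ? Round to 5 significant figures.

853900

Var(Ŷ_str) = Σₕ Nₕ²(1 − fₕ)sₕ²/nₕ.
Medium: 6038²·(1 − 494/6038)·2879000/494 = 1.9508822 × 10^11.
Very large: 8426²·(1 − 318/8426)·2329000/318 = 5.0035422 × 10^11.
Small: 2377²·(1 − 194/2377)·1260000/194 = 3.3701694 × 10^10.
Sum = 7.2914413 × 10^11.
SE = √(7.2914413 × 10^11) = 853900.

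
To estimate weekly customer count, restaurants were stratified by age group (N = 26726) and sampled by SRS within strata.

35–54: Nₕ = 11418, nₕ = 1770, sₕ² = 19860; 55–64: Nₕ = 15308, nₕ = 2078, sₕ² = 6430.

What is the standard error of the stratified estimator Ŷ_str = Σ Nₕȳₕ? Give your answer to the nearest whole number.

Var(Ŷ_str) = Σₕ Nₕ²(1 − fₕ)sₕ²/nₕ.
35–54: 11418²·(1 − 1770/11418)·19860/1770 = 1.2360422 × 10^9.
55–64: 15308²·(1 − 2078/15308)·6430/2078 = 6.2667696 × 10^8.
Sum = 1.8627192 × 10^9.
SE = √(1.8627192 × 10^9) = 43159.

43159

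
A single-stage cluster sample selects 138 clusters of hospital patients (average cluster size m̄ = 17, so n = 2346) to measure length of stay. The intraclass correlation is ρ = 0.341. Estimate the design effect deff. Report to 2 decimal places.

deff = 1 + (17 − 1)·0.341 = 1 + 5.456 = 6.456.

6.46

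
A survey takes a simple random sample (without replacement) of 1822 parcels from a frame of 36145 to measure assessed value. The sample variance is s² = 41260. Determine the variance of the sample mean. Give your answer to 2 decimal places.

21.50

Under SRS without replacement, Var(ȳ) = (1 − f)·s²/n with f = n/N = 1822/36145 = 0.05040808.
Var(ȳ) = (1 − 0.05040808)·41260/1822 = 0.94959192·22.645445 = 21.503931.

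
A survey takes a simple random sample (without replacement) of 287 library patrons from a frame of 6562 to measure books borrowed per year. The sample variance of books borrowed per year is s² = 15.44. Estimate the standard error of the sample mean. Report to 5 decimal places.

Under SRS without replacement, Var(ȳ) = (1 − f)·s²/n with f = n/N = 287/6562 = 0.04373667.
Var(ȳ) = (1 − 0.04373667)·15.44/287 = 0.95626333·0.053797909 = 0.051444968.
SE(ȳ) = √(0.051444968) = 0.22681.

0.22681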